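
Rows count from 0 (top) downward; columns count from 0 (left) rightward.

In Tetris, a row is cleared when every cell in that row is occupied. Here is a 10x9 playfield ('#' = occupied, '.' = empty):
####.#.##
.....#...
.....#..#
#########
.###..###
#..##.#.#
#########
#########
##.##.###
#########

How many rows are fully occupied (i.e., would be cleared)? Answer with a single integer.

Answer: 4

Derivation:
Check each row:
  row 0: 2 empty cells -> not full
  row 1: 8 empty cells -> not full
  row 2: 7 empty cells -> not full
  row 3: 0 empty cells -> FULL (clear)
  row 4: 3 empty cells -> not full
  row 5: 4 empty cells -> not full
  row 6: 0 empty cells -> FULL (clear)
  row 7: 0 empty cells -> FULL (clear)
  row 8: 2 empty cells -> not full
  row 9: 0 empty cells -> FULL (clear)
Total rows cleared: 4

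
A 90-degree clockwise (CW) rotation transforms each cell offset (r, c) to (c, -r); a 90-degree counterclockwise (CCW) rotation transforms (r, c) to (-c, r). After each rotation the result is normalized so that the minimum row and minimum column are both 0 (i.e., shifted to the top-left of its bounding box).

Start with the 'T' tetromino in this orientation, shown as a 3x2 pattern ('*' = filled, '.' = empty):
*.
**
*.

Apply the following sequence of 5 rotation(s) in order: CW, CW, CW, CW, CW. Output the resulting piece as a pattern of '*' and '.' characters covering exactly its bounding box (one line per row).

Answer: ***
.*.

Derivation:
Start:
*.
**
*.
After rotation 1 (CW):
***
.*.
After rotation 2 (CW):
.*
**
.*
After rotation 3 (CW):
.*.
***
After rotation 4 (CW):
*.
**
*.
After rotation 5 (CW):
***
.*.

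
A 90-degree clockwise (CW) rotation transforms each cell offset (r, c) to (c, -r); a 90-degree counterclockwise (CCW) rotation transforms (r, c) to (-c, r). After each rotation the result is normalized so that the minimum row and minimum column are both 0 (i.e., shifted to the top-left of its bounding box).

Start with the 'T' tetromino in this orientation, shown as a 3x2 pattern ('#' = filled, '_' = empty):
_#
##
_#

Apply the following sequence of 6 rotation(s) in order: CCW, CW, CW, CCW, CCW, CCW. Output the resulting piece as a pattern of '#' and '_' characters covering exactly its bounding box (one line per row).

Start:
_#
##
_#
After rotation 1 (CCW):
###
_#_
After rotation 2 (CW):
_#
##
_#
After rotation 3 (CW):
_#_
###
After rotation 4 (CCW):
_#
##
_#
After rotation 5 (CCW):
###
_#_
After rotation 6 (CCW):
#_
##
#_

Answer: #_
##
#_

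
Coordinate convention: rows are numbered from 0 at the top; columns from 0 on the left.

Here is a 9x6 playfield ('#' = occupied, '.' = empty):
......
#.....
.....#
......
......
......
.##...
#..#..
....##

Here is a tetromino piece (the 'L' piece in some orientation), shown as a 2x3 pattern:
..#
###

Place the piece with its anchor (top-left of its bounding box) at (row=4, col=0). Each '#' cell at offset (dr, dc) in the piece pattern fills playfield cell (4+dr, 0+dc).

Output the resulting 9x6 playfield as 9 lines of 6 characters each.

Answer: ......
#.....
.....#
......
..#...
###...
.##...
#..#..
....##

Derivation:
Fill (4+0,0+2) = (4,2)
Fill (4+1,0+0) = (5,0)
Fill (4+1,0+1) = (5,1)
Fill (4+1,0+2) = (5,2)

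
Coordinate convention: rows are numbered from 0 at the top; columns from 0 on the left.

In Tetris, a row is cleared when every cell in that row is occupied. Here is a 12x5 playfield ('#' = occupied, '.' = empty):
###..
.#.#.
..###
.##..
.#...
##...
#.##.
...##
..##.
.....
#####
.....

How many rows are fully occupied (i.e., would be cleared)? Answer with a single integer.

Check each row:
  row 0: 2 empty cells -> not full
  row 1: 3 empty cells -> not full
  row 2: 2 empty cells -> not full
  row 3: 3 empty cells -> not full
  row 4: 4 empty cells -> not full
  row 5: 3 empty cells -> not full
  row 6: 2 empty cells -> not full
  row 7: 3 empty cells -> not full
  row 8: 3 empty cells -> not full
  row 9: 5 empty cells -> not full
  row 10: 0 empty cells -> FULL (clear)
  row 11: 5 empty cells -> not full
Total rows cleared: 1

Answer: 1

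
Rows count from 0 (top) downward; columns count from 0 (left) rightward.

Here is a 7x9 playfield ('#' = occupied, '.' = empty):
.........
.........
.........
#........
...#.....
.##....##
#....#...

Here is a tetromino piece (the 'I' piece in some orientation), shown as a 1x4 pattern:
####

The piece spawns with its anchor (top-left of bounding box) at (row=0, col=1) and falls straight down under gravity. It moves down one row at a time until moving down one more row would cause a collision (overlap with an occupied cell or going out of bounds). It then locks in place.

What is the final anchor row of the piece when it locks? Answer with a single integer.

Answer: 3

Derivation:
Spawn at (row=0, col=1). Try each row:
  row 0: fits
  row 1: fits
  row 2: fits
  row 3: fits
  row 4: blocked -> lock at row 3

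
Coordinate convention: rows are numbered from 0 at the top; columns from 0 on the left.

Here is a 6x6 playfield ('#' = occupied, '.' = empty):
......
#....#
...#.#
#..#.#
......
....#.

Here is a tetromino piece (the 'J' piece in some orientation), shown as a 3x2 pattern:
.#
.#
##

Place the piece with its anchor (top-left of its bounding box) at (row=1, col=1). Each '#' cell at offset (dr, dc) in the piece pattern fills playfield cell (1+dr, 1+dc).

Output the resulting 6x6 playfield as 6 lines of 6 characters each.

Fill (1+0,1+1) = (1,2)
Fill (1+1,1+1) = (2,2)
Fill (1+2,1+0) = (3,1)
Fill (1+2,1+1) = (3,2)

Answer: ......
#.#..#
..##.#
####.#
......
....#.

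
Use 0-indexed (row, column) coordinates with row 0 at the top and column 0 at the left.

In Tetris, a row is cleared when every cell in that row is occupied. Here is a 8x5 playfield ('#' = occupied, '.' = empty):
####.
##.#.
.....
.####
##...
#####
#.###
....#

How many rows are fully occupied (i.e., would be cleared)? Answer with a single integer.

Check each row:
  row 0: 1 empty cell -> not full
  row 1: 2 empty cells -> not full
  row 2: 5 empty cells -> not full
  row 3: 1 empty cell -> not full
  row 4: 3 empty cells -> not full
  row 5: 0 empty cells -> FULL (clear)
  row 6: 1 empty cell -> not full
  row 7: 4 empty cells -> not full
Total rows cleared: 1

Answer: 1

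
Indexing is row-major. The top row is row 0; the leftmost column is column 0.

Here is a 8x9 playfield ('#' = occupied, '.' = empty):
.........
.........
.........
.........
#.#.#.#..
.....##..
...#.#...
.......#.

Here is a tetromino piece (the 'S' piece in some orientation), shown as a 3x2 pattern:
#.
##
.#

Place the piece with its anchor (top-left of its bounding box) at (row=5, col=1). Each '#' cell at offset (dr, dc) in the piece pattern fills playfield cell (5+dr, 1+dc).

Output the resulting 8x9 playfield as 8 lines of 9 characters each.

Fill (5+0,1+0) = (5,1)
Fill (5+1,1+0) = (6,1)
Fill (5+1,1+1) = (6,2)
Fill (5+2,1+1) = (7,2)

Answer: .........
.........
.........
.........
#.#.#.#..
.#...##..
.###.#...
..#....#.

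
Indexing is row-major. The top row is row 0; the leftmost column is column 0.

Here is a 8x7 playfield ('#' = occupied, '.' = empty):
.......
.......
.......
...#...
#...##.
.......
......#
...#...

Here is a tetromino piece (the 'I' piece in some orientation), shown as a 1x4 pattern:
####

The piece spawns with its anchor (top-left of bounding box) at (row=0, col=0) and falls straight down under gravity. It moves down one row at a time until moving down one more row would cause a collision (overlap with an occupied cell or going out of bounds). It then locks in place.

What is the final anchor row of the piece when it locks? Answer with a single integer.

Answer: 2

Derivation:
Spawn at (row=0, col=0). Try each row:
  row 0: fits
  row 1: fits
  row 2: fits
  row 3: blocked -> lock at row 2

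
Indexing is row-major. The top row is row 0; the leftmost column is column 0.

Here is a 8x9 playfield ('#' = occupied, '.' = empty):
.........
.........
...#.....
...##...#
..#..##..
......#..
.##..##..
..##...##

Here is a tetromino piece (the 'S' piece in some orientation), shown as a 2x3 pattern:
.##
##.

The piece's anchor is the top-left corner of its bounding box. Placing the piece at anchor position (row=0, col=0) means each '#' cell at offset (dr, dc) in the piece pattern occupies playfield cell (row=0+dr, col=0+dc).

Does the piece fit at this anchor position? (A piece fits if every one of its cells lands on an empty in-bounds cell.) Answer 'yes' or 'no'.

Check each piece cell at anchor (0, 0):
  offset (0,1) -> (0,1): empty -> OK
  offset (0,2) -> (0,2): empty -> OK
  offset (1,0) -> (1,0): empty -> OK
  offset (1,1) -> (1,1): empty -> OK
All cells valid: yes

Answer: yes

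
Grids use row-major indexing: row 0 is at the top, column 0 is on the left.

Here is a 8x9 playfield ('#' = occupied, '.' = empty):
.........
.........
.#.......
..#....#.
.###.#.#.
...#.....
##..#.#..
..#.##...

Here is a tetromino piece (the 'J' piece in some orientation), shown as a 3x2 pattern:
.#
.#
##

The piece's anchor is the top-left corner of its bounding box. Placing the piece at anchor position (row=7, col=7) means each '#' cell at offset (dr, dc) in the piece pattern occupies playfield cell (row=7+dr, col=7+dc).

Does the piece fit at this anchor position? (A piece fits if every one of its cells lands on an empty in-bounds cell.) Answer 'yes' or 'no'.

Check each piece cell at anchor (7, 7):
  offset (0,1) -> (7,8): empty -> OK
  offset (1,1) -> (8,8): out of bounds -> FAIL
  offset (2,0) -> (9,7): out of bounds -> FAIL
  offset (2,1) -> (9,8): out of bounds -> FAIL
All cells valid: no

Answer: no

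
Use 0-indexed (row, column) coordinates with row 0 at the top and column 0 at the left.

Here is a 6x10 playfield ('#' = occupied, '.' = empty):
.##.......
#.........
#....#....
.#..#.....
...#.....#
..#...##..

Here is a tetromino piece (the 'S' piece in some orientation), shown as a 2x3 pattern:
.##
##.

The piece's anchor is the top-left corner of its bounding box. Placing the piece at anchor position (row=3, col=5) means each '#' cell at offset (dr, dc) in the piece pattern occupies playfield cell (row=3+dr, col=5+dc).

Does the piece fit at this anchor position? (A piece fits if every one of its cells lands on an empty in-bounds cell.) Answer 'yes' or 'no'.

Check each piece cell at anchor (3, 5):
  offset (0,1) -> (3,6): empty -> OK
  offset (0,2) -> (3,7): empty -> OK
  offset (1,0) -> (4,5): empty -> OK
  offset (1,1) -> (4,6): empty -> OK
All cells valid: yes

Answer: yes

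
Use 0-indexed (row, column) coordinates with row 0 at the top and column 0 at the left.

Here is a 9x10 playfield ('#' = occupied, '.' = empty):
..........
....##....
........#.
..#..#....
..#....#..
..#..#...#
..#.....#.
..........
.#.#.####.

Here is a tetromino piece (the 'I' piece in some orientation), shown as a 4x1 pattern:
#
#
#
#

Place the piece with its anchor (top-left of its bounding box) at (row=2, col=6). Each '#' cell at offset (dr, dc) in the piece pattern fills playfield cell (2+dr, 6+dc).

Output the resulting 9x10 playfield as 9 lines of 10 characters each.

Fill (2+0,6+0) = (2,6)
Fill (2+1,6+0) = (3,6)
Fill (2+2,6+0) = (4,6)
Fill (2+3,6+0) = (5,6)

Answer: ..........
....##....
......#.#.
..#..##...
..#...##..
..#..##..#
..#.....#.
..........
.#.#.####.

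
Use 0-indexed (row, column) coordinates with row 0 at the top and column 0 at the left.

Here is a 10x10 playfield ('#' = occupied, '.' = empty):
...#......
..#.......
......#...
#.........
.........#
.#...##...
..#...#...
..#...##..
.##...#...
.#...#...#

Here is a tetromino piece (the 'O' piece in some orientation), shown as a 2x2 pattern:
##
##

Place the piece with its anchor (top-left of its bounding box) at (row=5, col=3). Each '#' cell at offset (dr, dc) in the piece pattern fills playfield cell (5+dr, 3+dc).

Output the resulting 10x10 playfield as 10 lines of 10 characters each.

Answer: ...#......
..#.......
......#...
#.........
.........#
.#.####...
..###.#...
..#...##..
.##...#...
.#...#...#

Derivation:
Fill (5+0,3+0) = (5,3)
Fill (5+0,3+1) = (5,4)
Fill (5+1,3+0) = (6,3)
Fill (5+1,3+1) = (6,4)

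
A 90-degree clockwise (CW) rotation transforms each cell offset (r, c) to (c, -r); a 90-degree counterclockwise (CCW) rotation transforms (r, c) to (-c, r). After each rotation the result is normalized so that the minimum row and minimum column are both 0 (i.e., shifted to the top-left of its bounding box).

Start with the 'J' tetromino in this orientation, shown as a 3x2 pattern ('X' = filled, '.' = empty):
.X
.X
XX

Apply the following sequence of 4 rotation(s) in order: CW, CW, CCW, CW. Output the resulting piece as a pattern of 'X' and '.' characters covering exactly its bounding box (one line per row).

Answer: XX
X.
X.

Derivation:
Start:
.X
.X
XX
After rotation 1 (CW):
X..
XXX
After rotation 2 (CW):
XX
X.
X.
After rotation 3 (CCW):
X..
XXX
After rotation 4 (CW):
XX
X.
X.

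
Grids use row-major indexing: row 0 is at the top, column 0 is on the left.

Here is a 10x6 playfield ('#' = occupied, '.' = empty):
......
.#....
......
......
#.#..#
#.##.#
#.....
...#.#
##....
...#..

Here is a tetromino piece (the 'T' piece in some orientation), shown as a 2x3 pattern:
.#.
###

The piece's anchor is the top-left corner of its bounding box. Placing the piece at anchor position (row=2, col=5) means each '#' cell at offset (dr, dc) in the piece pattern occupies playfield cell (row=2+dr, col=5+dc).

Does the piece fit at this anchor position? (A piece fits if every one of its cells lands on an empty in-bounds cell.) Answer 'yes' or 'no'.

Answer: no

Derivation:
Check each piece cell at anchor (2, 5):
  offset (0,1) -> (2,6): out of bounds -> FAIL
  offset (1,0) -> (3,5): empty -> OK
  offset (1,1) -> (3,6): out of bounds -> FAIL
  offset (1,2) -> (3,7): out of bounds -> FAIL
All cells valid: no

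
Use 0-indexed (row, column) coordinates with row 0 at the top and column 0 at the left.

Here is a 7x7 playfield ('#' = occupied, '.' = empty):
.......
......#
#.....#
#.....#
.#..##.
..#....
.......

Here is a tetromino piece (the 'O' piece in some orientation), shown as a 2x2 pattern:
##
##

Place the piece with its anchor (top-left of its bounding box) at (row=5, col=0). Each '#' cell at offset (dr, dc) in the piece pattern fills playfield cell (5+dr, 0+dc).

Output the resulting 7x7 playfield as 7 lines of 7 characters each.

Answer: .......
......#
#.....#
#.....#
.#..##.
###....
##.....

Derivation:
Fill (5+0,0+0) = (5,0)
Fill (5+0,0+1) = (5,1)
Fill (5+1,0+0) = (6,0)
Fill (5+1,0+1) = (6,1)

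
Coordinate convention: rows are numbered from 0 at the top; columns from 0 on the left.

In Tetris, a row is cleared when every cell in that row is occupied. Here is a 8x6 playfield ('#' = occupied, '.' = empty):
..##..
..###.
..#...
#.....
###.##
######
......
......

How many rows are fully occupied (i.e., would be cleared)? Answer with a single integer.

Check each row:
  row 0: 4 empty cells -> not full
  row 1: 3 empty cells -> not full
  row 2: 5 empty cells -> not full
  row 3: 5 empty cells -> not full
  row 4: 1 empty cell -> not full
  row 5: 0 empty cells -> FULL (clear)
  row 6: 6 empty cells -> not full
  row 7: 6 empty cells -> not full
Total rows cleared: 1

Answer: 1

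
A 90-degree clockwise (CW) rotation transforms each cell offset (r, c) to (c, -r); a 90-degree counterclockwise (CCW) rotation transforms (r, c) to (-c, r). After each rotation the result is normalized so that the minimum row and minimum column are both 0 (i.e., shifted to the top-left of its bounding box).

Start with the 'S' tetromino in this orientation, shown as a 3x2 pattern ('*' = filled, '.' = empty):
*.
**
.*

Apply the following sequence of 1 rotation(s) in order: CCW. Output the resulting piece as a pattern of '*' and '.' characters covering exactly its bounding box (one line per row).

Start:
*.
**
.*
After rotation 1 (CCW):
.**
**.

Answer: .**
**.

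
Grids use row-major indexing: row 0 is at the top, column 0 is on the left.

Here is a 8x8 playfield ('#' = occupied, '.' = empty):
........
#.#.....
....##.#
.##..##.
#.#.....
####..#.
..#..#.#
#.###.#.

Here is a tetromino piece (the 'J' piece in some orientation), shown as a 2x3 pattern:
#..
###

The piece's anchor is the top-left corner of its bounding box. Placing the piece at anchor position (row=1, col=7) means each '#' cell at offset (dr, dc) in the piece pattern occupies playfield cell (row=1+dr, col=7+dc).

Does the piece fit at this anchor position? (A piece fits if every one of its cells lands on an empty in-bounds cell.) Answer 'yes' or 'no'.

Check each piece cell at anchor (1, 7):
  offset (0,0) -> (1,7): empty -> OK
  offset (1,0) -> (2,7): occupied ('#') -> FAIL
  offset (1,1) -> (2,8): out of bounds -> FAIL
  offset (1,2) -> (2,9): out of bounds -> FAIL
All cells valid: no

Answer: no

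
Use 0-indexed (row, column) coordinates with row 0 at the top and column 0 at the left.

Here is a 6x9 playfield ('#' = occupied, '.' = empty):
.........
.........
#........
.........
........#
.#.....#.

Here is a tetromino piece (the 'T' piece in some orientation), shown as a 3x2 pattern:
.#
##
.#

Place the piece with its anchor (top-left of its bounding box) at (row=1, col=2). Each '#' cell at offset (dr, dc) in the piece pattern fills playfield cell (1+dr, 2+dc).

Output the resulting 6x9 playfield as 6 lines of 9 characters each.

Fill (1+0,2+1) = (1,3)
Fill (1+1,2+0) = (2,2)
Fill (1+1,2+1) = (2,3)
Fill (1+2,2+1) = (3,3)

Answer: .........
...#.....
#.##.....
...#.....
........#
.#.....#.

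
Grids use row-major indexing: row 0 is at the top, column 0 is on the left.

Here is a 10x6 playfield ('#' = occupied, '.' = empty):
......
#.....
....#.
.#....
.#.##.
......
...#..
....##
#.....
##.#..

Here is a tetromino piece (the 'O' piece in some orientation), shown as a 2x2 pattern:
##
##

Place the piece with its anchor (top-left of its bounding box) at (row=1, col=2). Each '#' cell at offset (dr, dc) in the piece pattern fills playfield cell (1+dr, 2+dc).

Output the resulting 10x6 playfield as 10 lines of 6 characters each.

Answer: ......
#.##..
..###.
.#....
.#.##.
......
...#..
....##
#.....
##.#..

Derivation:
Fill (1+0,2+0) = (1,2)
Fill (1+0,2+1) = (1,3)
Fill (1+1,2+0) = (2,2)
Fill (1+1,2+1) = (2,3)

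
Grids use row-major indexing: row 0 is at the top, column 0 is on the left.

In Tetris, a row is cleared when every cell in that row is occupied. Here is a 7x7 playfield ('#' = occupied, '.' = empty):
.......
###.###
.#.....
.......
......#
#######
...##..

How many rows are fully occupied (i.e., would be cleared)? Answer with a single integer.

Answer: 1

Derivation:
Check each row:
  row 0: 7 empty cells -> not full
  row 1: 1 empty cell -> not full
  row 2: 6 empty cells -> not full
  row 3: 7 empty cells -> not full
  row 4: 6 empty cells -> not full
  row 5: 0 empty cells -> FULL (clear)
  row 6: 5 empty cells -> not full
Total rows cleared: 1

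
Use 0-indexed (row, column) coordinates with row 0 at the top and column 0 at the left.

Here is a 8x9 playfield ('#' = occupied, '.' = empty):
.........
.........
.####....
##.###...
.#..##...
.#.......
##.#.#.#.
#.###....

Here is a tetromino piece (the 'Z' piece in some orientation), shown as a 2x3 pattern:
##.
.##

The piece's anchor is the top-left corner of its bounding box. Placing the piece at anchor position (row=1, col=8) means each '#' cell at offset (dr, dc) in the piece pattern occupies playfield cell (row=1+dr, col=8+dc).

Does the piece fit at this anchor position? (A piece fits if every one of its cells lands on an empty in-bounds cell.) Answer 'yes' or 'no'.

Answer: no

Derivation:
Check each piece cell at anchor (1, 8):
  offset (0,0) -> (1,8): empty -> OK
  offset (0,1) -> (1,9): out of bounds -> FAIL
  offset (1,1) -> (2,9): out of bounds -> FAIL
  offset (1,2) -> (2,10): out of bounds -> FAIL
All cells valid: no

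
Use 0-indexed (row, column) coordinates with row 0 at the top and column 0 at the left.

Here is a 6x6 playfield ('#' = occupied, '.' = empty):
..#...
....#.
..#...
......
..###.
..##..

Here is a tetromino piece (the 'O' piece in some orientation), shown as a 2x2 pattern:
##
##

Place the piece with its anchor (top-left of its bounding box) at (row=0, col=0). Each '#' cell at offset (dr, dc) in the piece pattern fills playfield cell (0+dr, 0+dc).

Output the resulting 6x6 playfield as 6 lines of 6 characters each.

Fill (0+0,0+0) = (0,0)
Fill (0+0,0+1) = (0,1)
Fill (0+1,0+0) = (1,0)
Fill (0+1,0+1) = (1,1)

Answer: ###...
##..#.
..#...
......
..###.
..##..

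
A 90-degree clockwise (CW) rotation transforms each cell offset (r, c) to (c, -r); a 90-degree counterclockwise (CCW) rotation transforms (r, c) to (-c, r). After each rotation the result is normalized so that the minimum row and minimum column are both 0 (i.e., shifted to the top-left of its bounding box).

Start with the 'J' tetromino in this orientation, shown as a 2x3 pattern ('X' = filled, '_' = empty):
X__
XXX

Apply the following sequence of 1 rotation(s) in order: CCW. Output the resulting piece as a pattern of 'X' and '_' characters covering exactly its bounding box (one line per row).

Answer: _X
_X
XX

Derivation:
Start:
X__
XXX
After rotation 1 (CCW):
_X
_X
XX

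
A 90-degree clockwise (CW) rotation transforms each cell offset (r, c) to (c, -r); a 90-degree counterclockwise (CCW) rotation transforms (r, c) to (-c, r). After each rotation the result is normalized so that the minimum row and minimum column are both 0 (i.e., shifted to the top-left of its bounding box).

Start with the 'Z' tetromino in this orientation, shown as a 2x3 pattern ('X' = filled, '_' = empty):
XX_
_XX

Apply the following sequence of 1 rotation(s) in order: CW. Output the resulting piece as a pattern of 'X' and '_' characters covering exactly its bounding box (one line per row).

Start:
XX_
_XX
After rotation 1 (CW):
_X
XX
X_

Answer: _X
XX
X_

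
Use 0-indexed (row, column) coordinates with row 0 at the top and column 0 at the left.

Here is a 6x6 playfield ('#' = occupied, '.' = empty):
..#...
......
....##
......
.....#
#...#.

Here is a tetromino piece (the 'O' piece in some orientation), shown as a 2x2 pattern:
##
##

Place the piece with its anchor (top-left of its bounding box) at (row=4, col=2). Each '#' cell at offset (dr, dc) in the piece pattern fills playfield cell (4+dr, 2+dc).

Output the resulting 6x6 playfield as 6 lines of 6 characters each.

Answer: ..#...
......
....##
......
..##.#
#.###.

Derivation:
Fill (4+0,2+0) = (4,2)
Fill (4+0,2+1) = (4,3)
Fill (4+1,2+0) = (5,2)
Fill (4+1,2+1) = (5,3)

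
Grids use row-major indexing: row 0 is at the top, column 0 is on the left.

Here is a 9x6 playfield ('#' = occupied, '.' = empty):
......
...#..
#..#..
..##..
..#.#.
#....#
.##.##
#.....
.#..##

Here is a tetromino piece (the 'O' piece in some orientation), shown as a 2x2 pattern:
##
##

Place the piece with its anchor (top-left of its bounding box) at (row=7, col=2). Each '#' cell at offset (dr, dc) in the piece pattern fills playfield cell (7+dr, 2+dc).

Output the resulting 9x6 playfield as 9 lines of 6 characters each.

Fill (7+0,2+0) = (7,2)
Fill (7+0,2+1) = (7,3)
Fill (7+1,2+0) = (8,2)
Fill (7+1,2+1) = (8,3)

Answer: ......
...#..
#..#..
..##..
..#.#.
#....#
.##.##
#.##..
.#####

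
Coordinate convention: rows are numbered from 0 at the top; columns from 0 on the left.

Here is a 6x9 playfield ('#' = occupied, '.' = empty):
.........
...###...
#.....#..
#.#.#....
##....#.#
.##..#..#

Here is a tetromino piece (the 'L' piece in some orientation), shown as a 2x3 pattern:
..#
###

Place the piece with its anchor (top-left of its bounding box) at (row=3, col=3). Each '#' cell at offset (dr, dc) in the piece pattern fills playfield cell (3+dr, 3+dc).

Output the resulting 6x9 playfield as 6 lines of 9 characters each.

Fill (3+0,3+2) = (3,5)
Fill (3+1,3+0) = (4,3)
Fill (3+1,3+1) = (4,4)
Fill (3+1,3+2) = (4,5)

Answer: .........
...###...
#.....#..
#.#.##...
##.####.#
.##..#..#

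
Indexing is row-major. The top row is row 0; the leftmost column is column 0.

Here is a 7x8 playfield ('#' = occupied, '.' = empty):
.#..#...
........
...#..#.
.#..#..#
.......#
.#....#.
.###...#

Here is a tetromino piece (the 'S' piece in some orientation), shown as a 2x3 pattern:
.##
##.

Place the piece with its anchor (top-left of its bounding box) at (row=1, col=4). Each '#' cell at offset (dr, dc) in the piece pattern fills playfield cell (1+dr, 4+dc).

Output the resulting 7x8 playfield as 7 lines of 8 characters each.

Fill (1+0,4+1) = (1,5)
Fill (1+0,4+2) = (1,6)
Fill (1+1,4+0) = (2,4)
Fill (1+1,4+1) = (2,5)

Answer: .#..#...
.....##.
...####.
.#..#..#
.......#
.#....#.
.###...#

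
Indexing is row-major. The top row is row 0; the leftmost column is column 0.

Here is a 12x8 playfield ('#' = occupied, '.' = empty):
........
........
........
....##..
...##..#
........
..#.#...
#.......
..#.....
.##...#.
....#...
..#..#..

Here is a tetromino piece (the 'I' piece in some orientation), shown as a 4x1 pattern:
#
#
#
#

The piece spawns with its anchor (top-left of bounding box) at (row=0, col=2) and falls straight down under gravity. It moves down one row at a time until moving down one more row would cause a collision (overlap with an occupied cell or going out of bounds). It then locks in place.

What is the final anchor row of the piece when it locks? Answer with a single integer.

Answer: 2

Derivation:
Spawn at (row=0, col=2). Try each row:
  row 0: fits
  row 1: fits
  row 2: fits
  row 3: blocked -> lock at row 2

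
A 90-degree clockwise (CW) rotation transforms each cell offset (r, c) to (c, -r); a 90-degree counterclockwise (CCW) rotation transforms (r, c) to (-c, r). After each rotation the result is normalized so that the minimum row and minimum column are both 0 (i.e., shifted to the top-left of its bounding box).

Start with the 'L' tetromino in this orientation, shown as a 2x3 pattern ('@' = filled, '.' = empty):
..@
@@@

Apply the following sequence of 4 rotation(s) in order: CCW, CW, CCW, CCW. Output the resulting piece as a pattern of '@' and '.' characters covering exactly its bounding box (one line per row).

Start:
..@
@@@
After rotation 1 (CCW):
@@
.@
.@
After rotation 2 (CW):
..@
@@@
After rotation 3 (CCW):
@@
.@
.@
After rotation 4 (CCW):
@@@
@..

Answer: @@@
@..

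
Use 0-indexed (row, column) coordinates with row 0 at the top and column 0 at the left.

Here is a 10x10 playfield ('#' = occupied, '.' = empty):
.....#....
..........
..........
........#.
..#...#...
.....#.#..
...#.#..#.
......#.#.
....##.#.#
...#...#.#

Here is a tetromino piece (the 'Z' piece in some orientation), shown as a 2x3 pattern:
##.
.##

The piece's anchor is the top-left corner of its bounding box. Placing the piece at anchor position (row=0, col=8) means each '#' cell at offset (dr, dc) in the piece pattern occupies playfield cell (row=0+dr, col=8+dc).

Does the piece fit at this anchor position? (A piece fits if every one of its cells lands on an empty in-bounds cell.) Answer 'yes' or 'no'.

Answer: no

Derivation:
Check each piece cell at anchor (0, 8):
  offset (0,0) -> (0,8): empty -> OK
  offset (0,1) -> (0,9): empty -> OK
  offset (1,1) -> (1,9): empty -> OK
  offset (1,2) -> (1,10): out of bounds -> FAIL
All cells valid: no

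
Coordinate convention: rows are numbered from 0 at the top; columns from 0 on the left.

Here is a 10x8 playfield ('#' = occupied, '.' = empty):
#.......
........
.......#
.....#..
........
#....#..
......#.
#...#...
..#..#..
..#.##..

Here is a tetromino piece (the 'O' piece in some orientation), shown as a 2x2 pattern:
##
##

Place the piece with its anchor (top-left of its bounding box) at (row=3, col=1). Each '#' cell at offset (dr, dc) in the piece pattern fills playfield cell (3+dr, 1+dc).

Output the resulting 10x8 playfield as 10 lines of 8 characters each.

Fill (3+0,1+0) = (3,1)
Fill (3+0,1+1) = (3,2)
Fill (3+1,1+0) = (4,1)
Fill (3+1,1+1) = (4,2)

Answer: #.......
........
.......#
.##..#..
.##.....
#....#..
......#.
#...#...
..#..#..
..#.##..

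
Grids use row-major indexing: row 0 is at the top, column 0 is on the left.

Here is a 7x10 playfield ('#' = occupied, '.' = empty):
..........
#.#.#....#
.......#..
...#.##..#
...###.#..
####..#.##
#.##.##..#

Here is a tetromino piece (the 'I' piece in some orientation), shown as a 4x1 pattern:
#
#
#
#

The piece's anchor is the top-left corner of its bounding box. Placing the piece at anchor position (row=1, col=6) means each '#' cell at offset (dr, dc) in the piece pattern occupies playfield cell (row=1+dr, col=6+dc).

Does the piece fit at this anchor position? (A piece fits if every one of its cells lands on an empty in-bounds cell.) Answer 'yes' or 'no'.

Answer: no

Derivation:
Check each piece cell at anchor (1, 6):
  offset (0,0) -> (1,6): empty -> OK
  offset (1,0) -> (2,6): empty -> OK
  offset (2,0) -> (3,6): occupied ('#') -> FAIL
  offset (3,0) -> (4,6): empty -> OK
All cells valid: no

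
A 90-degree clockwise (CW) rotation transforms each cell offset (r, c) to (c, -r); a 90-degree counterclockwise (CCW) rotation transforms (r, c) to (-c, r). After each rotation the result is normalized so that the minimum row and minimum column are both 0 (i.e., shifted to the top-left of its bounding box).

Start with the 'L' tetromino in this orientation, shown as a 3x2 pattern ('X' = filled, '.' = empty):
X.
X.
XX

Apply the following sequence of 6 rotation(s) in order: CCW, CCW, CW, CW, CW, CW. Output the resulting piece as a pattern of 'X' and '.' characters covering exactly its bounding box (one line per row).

Start:
X.
X.
XX
After rotation 1 (CCW):
..X
XXX
After rotation 2 (CCW):
XX
.X
.X
After rotation 3 (CW):
..X
XXX
After rotation 4 (CW):
X.
X.
XX
After rotation 5 (CW):
XXX
X..
After rotation 6 (CW):
XX
.X
.X

Answer: XX
.X
.X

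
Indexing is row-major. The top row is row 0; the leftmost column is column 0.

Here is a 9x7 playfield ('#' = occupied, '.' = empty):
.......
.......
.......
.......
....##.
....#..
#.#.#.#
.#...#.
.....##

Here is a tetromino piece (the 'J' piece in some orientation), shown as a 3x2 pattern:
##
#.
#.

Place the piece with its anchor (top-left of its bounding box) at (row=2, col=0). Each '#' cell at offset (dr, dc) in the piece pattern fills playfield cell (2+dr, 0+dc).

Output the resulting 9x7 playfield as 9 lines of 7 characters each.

Answer: .......
.......
##.....
#......
#...##.
....#..
#.#.#.#
.#...#.
.....##

Derivation:
Fill (2+0,0+0) = (2,0)
Fill (2+0,0+1) = (2,1)
Fill (2+1,0+0) = (3,0)
Fill (2+2,0+0) = (4,0)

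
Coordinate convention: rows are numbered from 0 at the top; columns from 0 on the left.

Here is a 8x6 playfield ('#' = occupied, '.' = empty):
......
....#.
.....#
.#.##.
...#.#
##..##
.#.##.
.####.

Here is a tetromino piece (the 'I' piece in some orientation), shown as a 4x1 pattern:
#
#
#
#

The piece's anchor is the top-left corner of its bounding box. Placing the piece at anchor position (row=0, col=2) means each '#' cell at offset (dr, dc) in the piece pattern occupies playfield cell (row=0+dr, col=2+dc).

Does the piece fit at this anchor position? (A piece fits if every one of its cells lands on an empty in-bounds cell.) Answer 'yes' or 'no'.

Answer: yes

Derivation:
Check each piece cell at anchor (0, 2):
  offset (0,0) -> (0,2): empty -> OK
  offset (1,0) -> (1,2): empty -> OK
  offset (2,0) -> (2,2): empty -> OK
  offset (3,0) -> (3,2): empty -> OK
All cells valid: yes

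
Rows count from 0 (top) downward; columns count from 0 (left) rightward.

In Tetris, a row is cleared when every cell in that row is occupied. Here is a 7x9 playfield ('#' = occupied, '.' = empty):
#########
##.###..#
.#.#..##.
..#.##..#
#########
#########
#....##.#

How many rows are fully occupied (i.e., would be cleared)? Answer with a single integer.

Answer: 3

Derivation:
Check each row:
  row 0: 0 empty cells -> FULL (clear)
  row 1: 3 empty cells -> not full
  row 2: 5 empty cells -> not full
  row 3: 5 empty cells -> not full
  row 4: 0 empty cells -> FULL (clear)
  row 5: 0 empty cells -> FULL (clear)
  row 6: 5 empty cells -> not full
Total rows cleared: 3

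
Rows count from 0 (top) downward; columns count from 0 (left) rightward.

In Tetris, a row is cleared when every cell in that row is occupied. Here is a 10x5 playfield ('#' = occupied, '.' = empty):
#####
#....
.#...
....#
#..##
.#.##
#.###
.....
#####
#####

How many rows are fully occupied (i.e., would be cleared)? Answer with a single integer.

Check each row:
  row 0: 0 empty cells -> FULL (clear)
  row 1: 4 empty cells -> not full
  row 2: 4 empty cells -> not full
  row 3: 4 empty cells -> not full
  row 4: 2 empty cells -> not full
  row 5: 2 empty cells -> not full
  row 6: 1 empty cell -> not full
  row 7: 5 empty cells -> not full
  row 8: 0 empty cells -> FULL (clear)
  row 9: 0 empty cells -> FULL (clear)
Total rows cleared: 3

Answer: 3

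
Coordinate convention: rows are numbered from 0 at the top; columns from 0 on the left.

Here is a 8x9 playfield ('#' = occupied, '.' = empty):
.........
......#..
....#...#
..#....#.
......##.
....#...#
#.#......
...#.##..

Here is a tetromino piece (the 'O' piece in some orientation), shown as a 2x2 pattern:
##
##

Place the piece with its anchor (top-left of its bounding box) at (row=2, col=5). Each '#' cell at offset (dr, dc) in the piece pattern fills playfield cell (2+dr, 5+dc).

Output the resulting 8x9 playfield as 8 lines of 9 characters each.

Fill (2+0,5+0) = (2,5)
Fill (2+0,5+1) = (2,6)
Fill (2+1,5+0) = (3,5)
Fill (2+1,5+1) = (3,6)

Answer: .........
......#..
....###.#
..#..###.
......##.
....#...#
#.#......
...#.##..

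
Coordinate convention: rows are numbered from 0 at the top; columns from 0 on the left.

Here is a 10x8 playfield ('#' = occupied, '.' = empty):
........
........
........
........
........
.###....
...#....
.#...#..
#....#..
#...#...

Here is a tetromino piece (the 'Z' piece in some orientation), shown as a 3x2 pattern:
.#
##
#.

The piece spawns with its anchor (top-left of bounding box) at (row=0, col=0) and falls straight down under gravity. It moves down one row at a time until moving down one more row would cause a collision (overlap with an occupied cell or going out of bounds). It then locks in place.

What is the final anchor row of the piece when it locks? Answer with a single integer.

Answer: 3

Derivation:
Spawn at (row=0, col=0). Try each row:
  row 0: fits
  row 1: fits
  row 2: fits
  row 3: fits
  row 4: blocked -> lock at row 3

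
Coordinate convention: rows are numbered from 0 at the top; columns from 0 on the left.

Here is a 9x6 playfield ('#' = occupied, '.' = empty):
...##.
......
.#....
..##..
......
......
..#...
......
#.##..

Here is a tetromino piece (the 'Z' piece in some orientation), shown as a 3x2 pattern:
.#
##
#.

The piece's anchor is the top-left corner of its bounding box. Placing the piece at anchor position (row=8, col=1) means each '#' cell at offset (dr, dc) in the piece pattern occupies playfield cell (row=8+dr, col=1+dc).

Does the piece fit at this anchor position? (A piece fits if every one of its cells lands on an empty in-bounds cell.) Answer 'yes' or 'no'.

Check each piece cell at anchor (8, 1):
  offset (0,1) -> (8,2): occupied ('#') -> FAIL
  offset (1,0) -> (9,1): out of bounds -> FAIL
  offset (1,1) -> (9,2): out of bounds -> FAIL
  offset (2,0) -> (10,1): out of bounds -> FAIL
All cells valid: no

Answer: no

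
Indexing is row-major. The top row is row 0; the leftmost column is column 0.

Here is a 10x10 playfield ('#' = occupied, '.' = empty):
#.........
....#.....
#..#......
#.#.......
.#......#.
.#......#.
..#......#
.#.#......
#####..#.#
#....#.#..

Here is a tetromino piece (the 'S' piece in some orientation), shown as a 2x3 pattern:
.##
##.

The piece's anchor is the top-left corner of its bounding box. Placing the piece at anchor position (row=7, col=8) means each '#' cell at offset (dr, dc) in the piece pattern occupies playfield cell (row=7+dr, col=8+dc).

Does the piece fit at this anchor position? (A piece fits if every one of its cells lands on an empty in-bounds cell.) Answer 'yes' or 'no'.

Answer: no

Derivation:
Check each piece cell at anchor (7, 8):
  offset (0,1) -> (7,9): empty -> OK
  offset (0,2) -> (7,10): out of bounds -> FAIL
  offset (1,0) -> (8,8): empty -> OK
  offset (1,1) -> (8,9): occupied ('#') -> FAIL
All cells valid: no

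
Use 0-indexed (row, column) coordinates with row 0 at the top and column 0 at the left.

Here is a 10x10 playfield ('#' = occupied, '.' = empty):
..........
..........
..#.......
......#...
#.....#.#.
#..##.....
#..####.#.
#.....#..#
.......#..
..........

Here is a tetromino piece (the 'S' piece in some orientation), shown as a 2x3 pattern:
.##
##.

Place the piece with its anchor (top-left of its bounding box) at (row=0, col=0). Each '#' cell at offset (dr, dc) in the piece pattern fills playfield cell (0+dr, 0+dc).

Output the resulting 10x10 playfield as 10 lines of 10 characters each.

Answer: .##.......
##........
..#.......
......#...
#.....#.#.
#..##.....
#..####.#.
#.....#..#
.......#..
..........

Derivation:
Fill (0+0,0+1) = (0,1)
Fill (0+0,0+2) = (0,2)
Fill (0+1,0+0) = (1,0)
Fill (0+1,0+1) = (1,1)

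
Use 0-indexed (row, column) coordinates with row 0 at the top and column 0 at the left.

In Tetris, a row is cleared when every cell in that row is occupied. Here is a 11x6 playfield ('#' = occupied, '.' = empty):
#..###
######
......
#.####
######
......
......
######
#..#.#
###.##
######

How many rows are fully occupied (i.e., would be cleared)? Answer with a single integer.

Answer: 4

Derivation:
Check each row:
  row 0: 2 empty cells -> not full
  row 1: 0 empty cells -> FULL (clear)
  row 2: 6 empty cells -> not full
  row 3: 1 empty cell -> not full
  row 4: 0 empty cells -> FULL (clear)
  row 5: 6 empty cells -> not full
  row 6: 6 empty cells -> not full
  row 7: 0 empty cells -> FULL (clear)
  row 8: 3 empty cells -> not full
  row 9: 1 empty cell -> not full
  row 10: 0 empty cells -> FULL (clear)
Total rows cleared: 4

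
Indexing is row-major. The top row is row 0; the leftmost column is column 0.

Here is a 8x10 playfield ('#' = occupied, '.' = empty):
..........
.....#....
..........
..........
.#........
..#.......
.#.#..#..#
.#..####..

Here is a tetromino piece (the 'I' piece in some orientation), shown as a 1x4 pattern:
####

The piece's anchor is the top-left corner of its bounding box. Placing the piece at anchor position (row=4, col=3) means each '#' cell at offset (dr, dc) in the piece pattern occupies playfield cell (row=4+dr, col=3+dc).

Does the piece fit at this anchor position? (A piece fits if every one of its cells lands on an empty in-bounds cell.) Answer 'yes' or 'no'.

Answer: yes

Derivation:
Check each piece cell at anchor (4, 3):
  offset (0,0) -> (4,3): empty -> OK
  offset (0,1) -> (4,4): empty -> OK
  offset (0,2) -> (4,5): empty -> OK
  offset (0,3) -> (4,6): empty -> OK
All cells valid: yes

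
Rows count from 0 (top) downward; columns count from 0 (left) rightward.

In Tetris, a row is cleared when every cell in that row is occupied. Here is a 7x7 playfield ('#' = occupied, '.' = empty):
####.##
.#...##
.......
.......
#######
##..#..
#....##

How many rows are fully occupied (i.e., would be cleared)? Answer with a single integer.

Answer: 1

Derivation:
Check each row:
  row 0: 1 empty cell -> not full
  row 1: 4 empty cells -> not full
  row 2: 7 empty cells -> not full
  row 3: 7 empty cells -> not full
  row 4: 0 empty cells -> FULL (clear)
  row 5: 4 empty cells -> not full
  row 6: 4 empty cells -> not full
Total rows cleared: 1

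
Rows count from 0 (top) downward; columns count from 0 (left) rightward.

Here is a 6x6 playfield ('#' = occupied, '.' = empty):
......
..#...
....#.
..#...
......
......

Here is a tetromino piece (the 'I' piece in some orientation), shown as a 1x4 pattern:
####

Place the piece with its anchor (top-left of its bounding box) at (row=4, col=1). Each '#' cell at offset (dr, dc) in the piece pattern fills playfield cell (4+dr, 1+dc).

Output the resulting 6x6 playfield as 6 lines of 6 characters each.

Fill (4+0,1+0) = (4,1)
Fill (4+0,1+1) = (4,2)
Fill (4+0,1+2) = (4,3)
Fill (4+0,1+3) = (4,4)

Answer: ......
..#...
....#.
..#...
.####.
......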